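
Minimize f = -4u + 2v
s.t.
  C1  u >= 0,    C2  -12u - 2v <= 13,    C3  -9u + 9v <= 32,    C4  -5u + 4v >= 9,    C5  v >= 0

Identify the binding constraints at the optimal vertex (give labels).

Vertices and f = -4u + 2v:
  (0, 32/9) → f = 64/9
  (0, 9/4) → f = 9/2
  (47/9, 79/9) → f = -10/3

The minimum is at (47/9, 79/9). Substituting into each constraint, equality holds for C3 and C4; the remaining constraints have slack.

C3 and C4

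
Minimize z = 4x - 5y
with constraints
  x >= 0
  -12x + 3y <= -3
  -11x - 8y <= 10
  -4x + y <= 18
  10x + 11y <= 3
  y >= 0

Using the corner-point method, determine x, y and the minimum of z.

Feasible corners and z = 4x - 5y:
  (7/27, 1/27) → z = 23/27
  (1/4, 0) → z = 1
  (3/10, 0) → z = 6/5

x = 7/27, y = 1/27, minimum z = 23/27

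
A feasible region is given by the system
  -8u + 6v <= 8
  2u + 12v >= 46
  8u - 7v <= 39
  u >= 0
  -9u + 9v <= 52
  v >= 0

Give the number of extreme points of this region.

4

Of the 15 pairwise boundary intersections, those satisfying every inequality are:
  (5/3, 32/9)
  (40/3, 172/9)
  (79/11, 29/11)
  (715/9, 767/9)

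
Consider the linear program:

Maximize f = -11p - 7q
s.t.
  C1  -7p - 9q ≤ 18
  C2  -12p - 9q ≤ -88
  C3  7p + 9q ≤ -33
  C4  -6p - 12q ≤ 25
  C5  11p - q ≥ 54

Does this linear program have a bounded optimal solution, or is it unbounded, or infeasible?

infeasible

Constraints -7p - 9q ≤ 18 and 7p + 9q ≤ -33 have parallel boundaries but demand opposite sides — no point can satisfy both, so the region is empty.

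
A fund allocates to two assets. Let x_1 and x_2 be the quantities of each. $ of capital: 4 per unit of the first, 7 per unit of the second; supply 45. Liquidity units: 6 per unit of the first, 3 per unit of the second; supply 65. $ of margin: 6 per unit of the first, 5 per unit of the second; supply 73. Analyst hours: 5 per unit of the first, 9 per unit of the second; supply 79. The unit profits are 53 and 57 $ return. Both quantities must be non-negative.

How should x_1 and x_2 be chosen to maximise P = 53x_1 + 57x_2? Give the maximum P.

Feasible corners and P = 53x_1 + 57x_2:
  (0, 0) → P = 0
  (0, 45/7) → P = 2565/7
  (65/6, 0) → P = 3445/6
  (32/3, 1/3) → P = 1753/3

The binding constraints are 4x_1 + 7x_2 = 45 and 6x_1 + 3x_2 = 65.
Solving simultaneously gives x_1 = 32/3, x_2 = 1/3.

x_1 = 32/3, x_2 = 1/3, maximum P = 1753/3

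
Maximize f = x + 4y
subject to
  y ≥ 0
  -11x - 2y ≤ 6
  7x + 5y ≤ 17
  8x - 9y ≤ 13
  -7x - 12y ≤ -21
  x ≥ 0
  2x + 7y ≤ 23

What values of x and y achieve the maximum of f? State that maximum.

The binding constraints are x = 0 and 2x + 7y = 23.
Solving simultaneously gives x = 0, y = 23/7.

x = 0, y = 23/7, maximum f = 92/7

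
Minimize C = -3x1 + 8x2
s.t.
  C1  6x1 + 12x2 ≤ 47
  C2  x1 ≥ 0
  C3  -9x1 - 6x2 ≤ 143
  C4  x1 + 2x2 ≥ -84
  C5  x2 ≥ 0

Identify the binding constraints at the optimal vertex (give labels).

Feasible corners and C = -3x1 + 8x2:
  (0, 47/12) → C = 94/3
  (47/6, 0) → C = -47/2
  (0, 0) → C = 0

The minimum is at (47/6, 0). Substituting into each constraint, equality holds for C1 and C5; the remaining constraints have slack.

C1 and C5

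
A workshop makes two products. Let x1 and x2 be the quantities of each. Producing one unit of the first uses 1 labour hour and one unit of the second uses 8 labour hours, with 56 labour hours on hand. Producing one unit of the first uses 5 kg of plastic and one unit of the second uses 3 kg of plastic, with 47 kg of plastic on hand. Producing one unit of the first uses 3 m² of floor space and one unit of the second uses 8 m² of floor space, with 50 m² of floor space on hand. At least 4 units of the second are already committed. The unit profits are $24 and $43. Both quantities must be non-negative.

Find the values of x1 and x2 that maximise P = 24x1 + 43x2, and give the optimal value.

Vertices and P = 24x1 + 43x2:
  (0, 25/4) → P = 1075/4
  (0, 4) → P = 172
  (6, 4) → P = 316

The optimum lies where 3x1 + 8x2 = 50 and x2 = 4.
Solving simultaneously gives x1 = 6, x2 = 4.

x1 = 6, x2 = 4, maximum P = 316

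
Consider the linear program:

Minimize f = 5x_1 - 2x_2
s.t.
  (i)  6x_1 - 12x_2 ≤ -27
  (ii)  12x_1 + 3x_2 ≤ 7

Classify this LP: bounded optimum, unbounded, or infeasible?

From the feasible point (1/54, 61/27), moving in the direction (-12, -6) keeps every constraint satisfied while f decreases without bound.

unbounded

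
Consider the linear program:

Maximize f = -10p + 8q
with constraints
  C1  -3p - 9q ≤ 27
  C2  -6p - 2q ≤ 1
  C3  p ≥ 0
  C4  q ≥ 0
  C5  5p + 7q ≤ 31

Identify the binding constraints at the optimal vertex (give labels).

C3 and C5

Corner points and f = -10p + 8q:
  (0, 0) → f = 0
  (0, 31/7) → f = 248/7
  (31/5, 0) → f = -62

The maximum is at (0, 31/7). Substituting into each constraint, equality holds for C3 and C5; the remaining constraints have slack.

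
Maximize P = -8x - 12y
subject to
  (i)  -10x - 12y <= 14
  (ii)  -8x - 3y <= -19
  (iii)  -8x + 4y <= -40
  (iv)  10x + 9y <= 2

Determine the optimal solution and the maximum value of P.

x = 5, y = -16/3, maximum P = 24

Vertices and P = -8x - 12y:
  (45/11, -151/33) → P = 244/11
  (5, -16/3) → P = 24
  (55/14, -29/7) → P = 128/7

At the optimal vertex, -10x - 12y = 14 and 10x + 9y = 2.
Solving simultaneously gives x = 5, y = -16/3.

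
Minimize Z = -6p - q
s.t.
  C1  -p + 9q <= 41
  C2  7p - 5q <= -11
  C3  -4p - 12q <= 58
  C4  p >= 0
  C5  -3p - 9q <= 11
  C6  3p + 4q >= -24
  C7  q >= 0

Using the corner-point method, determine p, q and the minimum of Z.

Corner points and Z = -6p - q:
  (53/29, 138/29) → Z = -456/29
  (0, 41/9) → Z = -41/9
  (0, 11/5) → Z = -11/5

The optimum lies where -p + 9q = 41 and 7p - 5q = -11.
Solving simultaneously gives p = 53/29, q = 138/29.

p = 53/29, q = 138/29, minimum Z = -456/29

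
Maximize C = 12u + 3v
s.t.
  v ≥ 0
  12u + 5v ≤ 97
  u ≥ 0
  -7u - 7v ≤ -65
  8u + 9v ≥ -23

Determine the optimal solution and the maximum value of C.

u = 354/49, v = 101/49, maximum C = 4551/49

Feasible corners and C = 12u + 3v:
  (0, 97/5) → C = 291/5
  (354/49, 101/49) → C = 4551/49
  (0, 65/7) → C = 195/7

The optimum lies where 12u + 5v = 97 and -7u - 7v = -65.
Solving simultaneously gives u = 354/49, v = 101/49.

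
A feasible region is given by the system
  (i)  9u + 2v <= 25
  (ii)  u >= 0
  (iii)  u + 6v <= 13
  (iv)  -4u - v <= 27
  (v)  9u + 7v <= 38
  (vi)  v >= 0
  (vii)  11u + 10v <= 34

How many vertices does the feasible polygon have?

Intersecting each pair of boundary lines and keeping only the points that satisfy every inequality leaves:
  (25/9, 0)
  (91/34, 31/68)
  (0, 13/6)
  (0, 0)
  (37/28, 109/56)

5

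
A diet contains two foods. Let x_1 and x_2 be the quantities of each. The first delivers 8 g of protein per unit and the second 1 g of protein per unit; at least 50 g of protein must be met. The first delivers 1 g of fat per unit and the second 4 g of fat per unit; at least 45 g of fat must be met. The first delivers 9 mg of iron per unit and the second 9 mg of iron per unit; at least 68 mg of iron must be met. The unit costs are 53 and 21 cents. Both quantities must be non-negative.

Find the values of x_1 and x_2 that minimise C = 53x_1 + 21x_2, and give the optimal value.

Extreme points and C = 53x_1 + 21x_2:
  (0, 50) → C = 1050
  (45, 0) → C = 2385
  (5, 10) → C = 475
The feasible region is unbounded (it extends along (0, 1), (1, 0)), but C strictly increases along every unbounded feasible direction, so there is no improving ray and the minimum is attained at a vertex.

x_1 = 5, x_2 = 10, minimum C = 475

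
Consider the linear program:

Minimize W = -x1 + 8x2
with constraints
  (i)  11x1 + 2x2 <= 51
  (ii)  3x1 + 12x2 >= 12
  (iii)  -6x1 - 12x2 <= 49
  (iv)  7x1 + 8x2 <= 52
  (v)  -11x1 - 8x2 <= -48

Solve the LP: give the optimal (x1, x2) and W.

x1 = 14/3, x2 = -1/6, minimum W = -6

Extreme points and W = -x1 + 8x2:
  (14/3, -1/6) → W = -6
  (152/37, 215/74) → W = 708/37
  (40/9, -1/9) → W = -16/3
  (-1, 59/8) → W = 60

The optimum lies where 11x1 + 2x2 = 51 and 3x1 + 12x2 = 12.
Solving simultaneously gives x1 = 14/3, x2 = -1/6.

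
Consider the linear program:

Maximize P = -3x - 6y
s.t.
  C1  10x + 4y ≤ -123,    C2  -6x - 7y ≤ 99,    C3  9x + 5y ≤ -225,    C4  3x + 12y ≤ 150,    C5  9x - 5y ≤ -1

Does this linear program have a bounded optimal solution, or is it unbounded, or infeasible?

bounded optimum

Feasible corners and P = -3x - 6y:
  (-360/11, 153/11) → P = 162/11
  (-746/17, 399/17) → P = -156/17
  (-1150/31, 675/31) → P = -600/31
The feasible region has finitely many vertices and no improving ray; the maximum is 162/11 at (-360/11, 153/11).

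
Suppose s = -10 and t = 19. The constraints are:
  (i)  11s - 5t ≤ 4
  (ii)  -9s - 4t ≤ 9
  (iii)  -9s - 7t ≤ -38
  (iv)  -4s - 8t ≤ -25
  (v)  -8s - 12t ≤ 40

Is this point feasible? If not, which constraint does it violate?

not feasible — violates (ii)

Constraint (ii): -9s - 4t = 14, which is not ≤ 9. All other constraints are satisfied.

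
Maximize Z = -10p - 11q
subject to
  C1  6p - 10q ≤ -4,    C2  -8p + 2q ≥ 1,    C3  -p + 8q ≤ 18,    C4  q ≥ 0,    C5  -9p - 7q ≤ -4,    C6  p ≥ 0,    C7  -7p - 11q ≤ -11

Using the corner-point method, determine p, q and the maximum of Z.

p = 0, q = 1, maximum Z = -11

The optimum lies where p = 0 and -7p - 11q = -11.
Solving simultaneously gives p = 0, q = 1.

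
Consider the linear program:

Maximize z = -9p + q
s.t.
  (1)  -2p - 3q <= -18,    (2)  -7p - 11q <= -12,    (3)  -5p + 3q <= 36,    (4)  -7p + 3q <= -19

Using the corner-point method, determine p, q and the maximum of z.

Vertices and z = -9p + q:
  (162, -102) → z = -1560
  (37/9, 88/27) → z = -911/27
  (55/2, 347/6) → z = -569/3
The feasible region is unbounded (it extends along (11, -7), (3, 5)), but z strictly decreases along every unbounded feasible direction, so there is no improving ray and the maximum is attained at a vertex.

The binding constraints are -2p - 3q = -18 and -7p + 3q = -19.
Solving simultaneously gives p = 37/9, q = 88/27.

p = 37/9, q = 88/27, maximum z = -911/27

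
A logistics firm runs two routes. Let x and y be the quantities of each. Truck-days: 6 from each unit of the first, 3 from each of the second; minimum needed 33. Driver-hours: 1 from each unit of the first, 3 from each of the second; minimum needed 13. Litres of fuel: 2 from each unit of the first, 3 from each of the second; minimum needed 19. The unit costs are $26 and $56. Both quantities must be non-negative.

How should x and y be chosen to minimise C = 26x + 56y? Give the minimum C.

Extreme points and C = 26x + 56y:
  (0, 11) → C = 616
  (13, 0) → C = 338
  (7/2, 4) → C = 315
  (6, 7/3) → C = 860/3
The feasible region is unbounded (it extends along (0, 1), (1, 0)), but C strictly increases along every unbounded feasible direction, so there is no improving ray and the minimum is attained at a vertex.

x = 6, y = 7/3, minimum C = 860/3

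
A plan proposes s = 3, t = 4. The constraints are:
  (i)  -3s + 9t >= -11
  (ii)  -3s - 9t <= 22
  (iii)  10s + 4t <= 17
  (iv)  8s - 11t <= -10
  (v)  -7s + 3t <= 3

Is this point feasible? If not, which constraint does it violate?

not feasible — violates (iii)

Constraint (iii): 10s + 4t = 46, which is not ≤ 17. All other constraints are satisfied.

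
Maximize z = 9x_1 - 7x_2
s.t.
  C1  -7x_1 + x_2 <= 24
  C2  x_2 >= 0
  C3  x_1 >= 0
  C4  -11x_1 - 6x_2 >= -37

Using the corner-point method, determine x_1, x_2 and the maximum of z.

x_1 = 37/11, x_2 = 0, maximum z = 333/11

Extreme points and z = 9x_1 - 7x_2:
  (0, 0) → z = 0
  (37/11, 0) → z = 333/11
  (0, 37/6) → z = -259/6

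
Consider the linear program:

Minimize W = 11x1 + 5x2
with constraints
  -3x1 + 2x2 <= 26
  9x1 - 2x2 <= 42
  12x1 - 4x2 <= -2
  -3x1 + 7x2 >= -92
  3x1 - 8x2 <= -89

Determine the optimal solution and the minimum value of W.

x1 = -5/3, x2 = 21/2, minimum W = 205/6

Feasible corners and W = 11x1 + 5x2:
  (25/3, 51/2) → W = 1315/6
  (-5/3, 21/2) → W = 205/6
  (85/21, 177/14) → W = 4525/42

The optimum lies where -3x1 + 2x2 = 26 and 3x1 - 8x2 = -89.
Solving simultaneously gives x1 = -5/3, x2 = 21/2.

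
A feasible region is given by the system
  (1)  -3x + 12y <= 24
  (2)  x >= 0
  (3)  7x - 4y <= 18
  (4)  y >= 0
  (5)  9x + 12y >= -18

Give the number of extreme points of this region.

4

Pairwise boundary intersections that survive every other constraint:
  (0, 2)
  (13/3, 37/12)
  (0, 0)
  (18/7, 0)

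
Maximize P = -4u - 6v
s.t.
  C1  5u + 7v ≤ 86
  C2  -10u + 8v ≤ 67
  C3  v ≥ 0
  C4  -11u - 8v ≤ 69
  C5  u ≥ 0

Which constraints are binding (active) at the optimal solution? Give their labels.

C3 and C5

Corner points and P = -4u - 6v:
  (219/110, 239/22) → P = -4023/55
  (86/5, 0) → P = -344/5
  (0, 67/8) → P = -201/4
  (0, 0) → P = 0

The maximum is at (0, 0). Substituting into each constraint, equality holds for C3 and C5; the remaining constraints have slack.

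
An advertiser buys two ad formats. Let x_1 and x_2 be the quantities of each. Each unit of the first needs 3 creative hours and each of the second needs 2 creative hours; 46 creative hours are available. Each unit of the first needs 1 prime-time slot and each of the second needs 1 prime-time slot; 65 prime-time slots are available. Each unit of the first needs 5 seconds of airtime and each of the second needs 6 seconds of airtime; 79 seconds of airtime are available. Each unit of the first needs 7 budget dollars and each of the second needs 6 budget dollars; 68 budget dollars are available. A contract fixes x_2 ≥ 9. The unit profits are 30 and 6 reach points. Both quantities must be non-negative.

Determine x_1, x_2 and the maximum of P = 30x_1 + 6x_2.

x_1 = 2, x_2 = 9, maximum P = 114

Vertices and P = 30x_1 + 6x_2:
  (0, 34/3) → P = 68
  (0, 9) → P = 54
  (2, 9) → P = 114

The optimum lies where 7x_1 + 6x_2 = 68 and x_2 = 9.
Solving simultaneously gives x_1 = 2, x_2 = 9.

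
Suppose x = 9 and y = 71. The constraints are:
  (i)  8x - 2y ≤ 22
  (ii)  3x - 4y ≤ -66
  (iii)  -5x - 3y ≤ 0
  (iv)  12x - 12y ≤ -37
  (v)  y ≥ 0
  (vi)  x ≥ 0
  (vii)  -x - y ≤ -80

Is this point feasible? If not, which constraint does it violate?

(i): -70 ≤ 22 ✓
(ii): -257 ≤ -66 ✓
(iii): -258 ≤ 0 ✓
(iv): -744 ≤ -37 ✓
(v): 71 ≥ 0 ✓
(vi): 9 ≥ 0 ✓
(vii): -80 ≤ -80 ✓

feasible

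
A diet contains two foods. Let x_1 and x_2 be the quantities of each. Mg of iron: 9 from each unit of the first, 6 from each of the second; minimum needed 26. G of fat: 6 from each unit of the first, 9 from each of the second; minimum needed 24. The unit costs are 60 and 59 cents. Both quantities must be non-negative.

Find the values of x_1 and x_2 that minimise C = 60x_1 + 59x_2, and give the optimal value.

The feasible region is unbounded (it extends along (0, 1), (1, 0)), but C strictly increases along every unbounded feasible direction, so there is no improving ray and the minimum is attained at a vertex.

At the optimal vertex, 9x_1 + 6x_2 = 26 and 6x_1 + 9x_2 = 24.
Solving simultaneously gives x_1 = 2, x_2 = 4/3.

x_1 = 2, x_2 = 4/3, minimum C = 596/3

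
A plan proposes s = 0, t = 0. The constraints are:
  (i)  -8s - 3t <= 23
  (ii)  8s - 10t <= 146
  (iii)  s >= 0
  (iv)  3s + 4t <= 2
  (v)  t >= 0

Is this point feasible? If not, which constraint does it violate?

(i): 0 ≤ 23 ✓
(ii): 0 ≤ 146 ✓
(iii): 0 ≥ 0 ✓
(iv): 0 ≤ 2 ✓
(v): 0 ≥ 0 ✓

feasible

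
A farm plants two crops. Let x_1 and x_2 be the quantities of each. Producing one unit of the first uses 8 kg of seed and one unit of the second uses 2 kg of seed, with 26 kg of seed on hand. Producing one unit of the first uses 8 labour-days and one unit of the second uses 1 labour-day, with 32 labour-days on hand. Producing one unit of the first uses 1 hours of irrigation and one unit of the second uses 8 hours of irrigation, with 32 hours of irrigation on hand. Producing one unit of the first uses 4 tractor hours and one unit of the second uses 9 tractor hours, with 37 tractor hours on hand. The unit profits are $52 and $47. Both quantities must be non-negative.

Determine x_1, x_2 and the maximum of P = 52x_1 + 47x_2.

x_1 = 5/2, x_2 = 3, maximum P = 271

Corner points and P = 52x_1 + 47x_2:
  (0, 0) → P = 0
  (0, 4) → P = 188
  (13/4, 0) → P = 169
  (5/2, 3) → P = 271
  (8/23, 91/23) → P = 4693/23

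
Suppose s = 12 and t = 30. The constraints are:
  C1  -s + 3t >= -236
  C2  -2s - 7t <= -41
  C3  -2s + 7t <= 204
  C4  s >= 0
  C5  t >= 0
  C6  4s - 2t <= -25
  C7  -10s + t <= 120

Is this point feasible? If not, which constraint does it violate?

Constraint C6: 4s - 2t = -12, which is not ≤ -25. All other constraints are satisfied.

not feasible — violates C6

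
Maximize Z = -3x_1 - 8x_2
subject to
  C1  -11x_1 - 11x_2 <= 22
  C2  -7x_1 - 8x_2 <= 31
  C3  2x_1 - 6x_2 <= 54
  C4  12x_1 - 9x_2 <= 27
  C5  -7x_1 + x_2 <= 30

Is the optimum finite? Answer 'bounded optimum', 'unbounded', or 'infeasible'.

Feasible corners and Z = -3x_1 - 8x_2:
  (3/7, -17/7) → Z = 127/7
  (-4, 2) → Z = -4
The feasible region has finitely many vertices and no improving ray; the maximum is 127/7 at (3/7, -17/7).

bounded optimum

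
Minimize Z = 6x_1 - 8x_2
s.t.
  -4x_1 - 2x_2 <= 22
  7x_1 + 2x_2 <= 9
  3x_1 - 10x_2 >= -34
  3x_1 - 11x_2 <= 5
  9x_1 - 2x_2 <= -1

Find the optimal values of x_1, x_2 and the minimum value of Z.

x_1 = -144/23, x_2 = 35/23, minimum Z = -1144/23

Feasible corners and Z = 6x_1 - 8x_2:
  (-144/23, 35/23) → Z = -1144/23
  (-116/25, -43/25) → Z = -352/25
  (11/38, 265/76) → Z = -497/19
  (1/2, 11/4) → Z = -19
  (-7/31, -16/31) → Z = 86/31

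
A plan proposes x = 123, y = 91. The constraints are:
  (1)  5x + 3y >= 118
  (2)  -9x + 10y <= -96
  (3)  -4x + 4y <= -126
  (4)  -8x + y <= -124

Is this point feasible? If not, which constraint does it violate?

feasible

(1): 888 ≥ 118 ✓
(2): -197 ≤ -96 ✓
(3): -128 ≤ -126 ✓
(4): -893 ≤ -124 ✓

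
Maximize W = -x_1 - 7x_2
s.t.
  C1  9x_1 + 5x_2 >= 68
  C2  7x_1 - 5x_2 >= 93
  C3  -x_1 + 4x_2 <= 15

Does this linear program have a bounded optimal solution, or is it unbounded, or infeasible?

unbounded

From the feasible point (161/16, -361/80), moving in the direction (5, -9) keeps every constraint satisfied while W increases without bound.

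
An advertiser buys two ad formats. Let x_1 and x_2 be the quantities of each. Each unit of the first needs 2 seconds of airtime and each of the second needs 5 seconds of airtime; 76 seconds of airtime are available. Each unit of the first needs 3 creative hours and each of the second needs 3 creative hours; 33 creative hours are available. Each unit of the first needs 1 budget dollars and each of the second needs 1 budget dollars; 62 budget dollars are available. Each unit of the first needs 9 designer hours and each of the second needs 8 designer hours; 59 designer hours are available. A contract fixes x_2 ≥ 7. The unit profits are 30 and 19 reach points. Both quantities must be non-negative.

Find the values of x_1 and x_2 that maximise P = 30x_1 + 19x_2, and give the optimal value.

Vertices and P = 30x_1 + 19x_2:
  (0, 59/8) → P = 1121/8
  (0, 7) → P = 133
  (1/3, 7) → P = 143

x_1 = 1/3, x_2 = 7, maximum P = 143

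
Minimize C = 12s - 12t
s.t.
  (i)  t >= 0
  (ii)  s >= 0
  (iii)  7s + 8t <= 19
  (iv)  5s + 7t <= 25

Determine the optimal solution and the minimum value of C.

s = 0, t = 19/8, minimum C = -57/2

Vertices and C = 12s - 12t:
  (0, 0) → C = 0
  (19/7, 0) → C = 228/7
  (0, 19/8) → C = -57/2

The optimum lies where s = 0 and 7s + 8t = 19.
Solving simultaneously gives s = 0, t = 19/8.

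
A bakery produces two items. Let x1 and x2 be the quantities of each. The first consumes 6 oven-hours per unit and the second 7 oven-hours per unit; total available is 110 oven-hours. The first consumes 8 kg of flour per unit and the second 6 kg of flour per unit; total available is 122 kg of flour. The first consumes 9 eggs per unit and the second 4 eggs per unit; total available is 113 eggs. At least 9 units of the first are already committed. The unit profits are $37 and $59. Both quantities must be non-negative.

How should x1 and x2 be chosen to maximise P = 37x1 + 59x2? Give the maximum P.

x1 = 9, x2 = 8, maximum P = 805

Extreme points and P = 37x1 + 59x2:
  (113/9, 0) → P = 4181/9
  (9, 0) → P = 333
  (9, 8) → P = 805

The binding constraints are 6x1 + 7x2 = 110 and 9x1 + 4x2 = 113.
Solving simultaneously gives x1 = 9, x2 = 8.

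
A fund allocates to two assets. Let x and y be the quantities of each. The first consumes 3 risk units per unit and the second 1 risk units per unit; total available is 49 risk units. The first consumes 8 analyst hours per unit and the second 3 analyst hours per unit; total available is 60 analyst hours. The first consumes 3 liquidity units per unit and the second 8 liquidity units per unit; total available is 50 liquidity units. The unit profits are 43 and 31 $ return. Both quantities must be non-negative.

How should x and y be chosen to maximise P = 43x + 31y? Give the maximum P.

Feasible corners and P = 43x + 31y:
  (0, 0) → P = 0
  (0, 25/4) → P = 775/4
  (15/2, 0) → P = 645/2
  (6, 4) → P = 382

The optimum lies where 8x + 3y = 60 and 3x + 8y = 50.
Solving simultaneously gives x = 6, y = 4.

x = 6, y = 4, maximum P = 382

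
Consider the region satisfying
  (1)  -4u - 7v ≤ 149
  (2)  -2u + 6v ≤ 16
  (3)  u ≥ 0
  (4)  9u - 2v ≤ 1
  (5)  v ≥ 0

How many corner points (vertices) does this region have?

Pairwise boundary intersections that survive every other constraint:
  (0, 8/3)
  (19/25, 73/25)
  (0, 0)
  (1/9, 0)

4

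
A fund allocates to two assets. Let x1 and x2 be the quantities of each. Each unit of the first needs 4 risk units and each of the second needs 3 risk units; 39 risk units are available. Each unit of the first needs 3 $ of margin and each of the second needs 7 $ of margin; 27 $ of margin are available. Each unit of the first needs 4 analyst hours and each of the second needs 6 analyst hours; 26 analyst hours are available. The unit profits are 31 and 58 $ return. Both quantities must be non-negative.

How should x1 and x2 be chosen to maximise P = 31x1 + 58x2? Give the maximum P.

x1 = 2, x2 = 3, maximum P = 236

Extreme points and P = 31x1 + 58x2:
  (0, 0) → P = 0
  (0, 27/7) → P = 1566/7
  (13/2, 0) → P = 403/2
  (2, 3) → P = 236

The optimum lies where 3x1 + 7x2 = 27 and 4x1 + 6x2 = 26.
Solving simultaneously gives x1 = 2, x2 = 3.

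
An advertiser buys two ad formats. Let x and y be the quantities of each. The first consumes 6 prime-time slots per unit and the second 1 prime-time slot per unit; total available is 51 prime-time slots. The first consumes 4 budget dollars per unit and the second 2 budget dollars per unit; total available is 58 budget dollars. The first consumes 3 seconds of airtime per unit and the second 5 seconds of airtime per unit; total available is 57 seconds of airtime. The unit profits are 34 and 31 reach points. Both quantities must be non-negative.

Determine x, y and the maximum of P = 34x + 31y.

At the optimal vertex, 6x + y = 51 and 3x + 5y = 57.
Solving simultaneously gives x = 22/3, y = 7.

x = 22/3, y = 7, maximum P = 1399/3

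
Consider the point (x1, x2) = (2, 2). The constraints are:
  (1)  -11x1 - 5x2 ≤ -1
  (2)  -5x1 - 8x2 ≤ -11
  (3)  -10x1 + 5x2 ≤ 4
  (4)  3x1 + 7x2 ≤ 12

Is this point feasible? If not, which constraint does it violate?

not feasible — violates (4)

Constraint (4): 3x1 + 7x2 = 20, which is not ≤ 12. All other constraints are satisfied.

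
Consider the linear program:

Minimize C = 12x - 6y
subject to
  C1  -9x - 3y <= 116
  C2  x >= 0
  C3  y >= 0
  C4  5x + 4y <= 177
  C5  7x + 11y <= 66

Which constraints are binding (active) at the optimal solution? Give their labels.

Feasible corners and C = 12x - 6y:
  (0, 0) → C = 0
  (0, 6) → C = -36
  (66/7, 0) → C = 792/7

The minimum is at (0, 6). Substituting into each constraint, equality holds for C2 and C5; the remaining constraints have slack.

C2 and C5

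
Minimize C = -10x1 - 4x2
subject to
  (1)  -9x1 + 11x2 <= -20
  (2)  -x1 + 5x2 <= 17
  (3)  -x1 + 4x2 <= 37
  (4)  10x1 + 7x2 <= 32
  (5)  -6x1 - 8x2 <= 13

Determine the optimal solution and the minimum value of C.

x1 = 347/38, x2 = -161/19, minimum C = -1091/19

Vertices and C = -10x1 - 4x2:
  (492/173, 88/173) → C = -5272/173
  (17/138, -79/46) → C = 389/69
  (347/38, -161/19) → C = -1091/19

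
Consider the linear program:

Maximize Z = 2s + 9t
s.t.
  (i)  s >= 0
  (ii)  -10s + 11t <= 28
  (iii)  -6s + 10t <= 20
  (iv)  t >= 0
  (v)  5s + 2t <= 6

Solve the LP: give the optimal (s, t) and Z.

s = 10/31, t = 68/31, maximum Z = 632/31

At the optimal vertex, -6s + 10t = 20 and 5s + 2t = 6.
Solving simultaneously gives s = 10/31, t = 68/31.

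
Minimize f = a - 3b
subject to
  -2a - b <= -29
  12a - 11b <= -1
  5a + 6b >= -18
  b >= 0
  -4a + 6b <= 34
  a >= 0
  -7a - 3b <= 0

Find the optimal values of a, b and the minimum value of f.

Vertices and f = a - 3b:
  (159/17, 175/17) → f = -366/17
  (35/4, 23/2) → f = -103/4
  (92/7, 101/7) → f = -211/7

At the optimal vertex, 12a - 11b = -1 and -4a + 6b = 34.
Solving simultaneously gives a = 92/7, b = 101/7.

a = 92/7, b = 101/7, minimum f = -211/7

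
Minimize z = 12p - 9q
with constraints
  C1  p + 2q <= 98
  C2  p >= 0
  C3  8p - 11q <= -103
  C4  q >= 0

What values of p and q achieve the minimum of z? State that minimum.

p = 0, q = 49, minimum z = -441

The binding constraints are p + 2q = 98 and p = 0.
Solving simultaneously gives p = 0, q = 49.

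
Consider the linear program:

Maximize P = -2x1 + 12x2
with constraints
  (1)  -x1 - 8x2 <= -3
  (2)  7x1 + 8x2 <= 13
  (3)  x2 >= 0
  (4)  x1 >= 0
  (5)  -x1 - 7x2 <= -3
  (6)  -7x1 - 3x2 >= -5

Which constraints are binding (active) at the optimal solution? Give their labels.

Corner points and P = -2x1 + 12x2:
  (0, 13/8) → P = 39/2
  (1/35, 8/5) → P = 134/7
  (0, 3/7) → P = 36/7
  (13/23, 8/23) → P = 70/23

The maximum is at (0, 13/8). Substituting into each constraint, equality holds for (2) and (4); the remaining constraints have slack.

(2) and (4)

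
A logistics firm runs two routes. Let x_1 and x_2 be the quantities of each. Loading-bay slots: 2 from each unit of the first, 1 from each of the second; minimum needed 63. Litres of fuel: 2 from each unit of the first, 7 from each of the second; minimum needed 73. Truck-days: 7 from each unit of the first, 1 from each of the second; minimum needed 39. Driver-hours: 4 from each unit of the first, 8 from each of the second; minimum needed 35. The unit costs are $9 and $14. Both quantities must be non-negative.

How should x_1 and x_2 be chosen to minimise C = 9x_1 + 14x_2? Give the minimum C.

x_1 = 92/3, x_2 = 5/3, minimum C = 898/3

Vertices and C = 9x_1 + 14x_2:
  (0, 63) → C = 882
  (73/2, 0) → C = 657/2
  (92/3, 5/3) → C = 898/3
The feasible region is unbounded (it extends along (0, 1), (1, 0)), but C strictly increases along every unbounded feasible direction, so there is no improving ray and the minimum is attained at a vertex.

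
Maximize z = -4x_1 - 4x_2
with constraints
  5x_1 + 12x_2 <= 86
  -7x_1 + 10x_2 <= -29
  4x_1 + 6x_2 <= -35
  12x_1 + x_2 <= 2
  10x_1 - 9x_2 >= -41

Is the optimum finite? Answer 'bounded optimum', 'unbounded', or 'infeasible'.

unbounded

From the feasible point (-88/41, -361/82), moving in the direction (-9, -10) keeps every constraint satisfied while z increases without bound.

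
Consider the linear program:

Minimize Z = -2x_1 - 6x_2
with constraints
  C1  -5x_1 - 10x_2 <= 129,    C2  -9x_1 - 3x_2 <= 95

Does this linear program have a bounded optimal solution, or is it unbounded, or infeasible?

From the feasible point (-563/75, -686/75), moving in the direction (-3, 9) keeps every constraint satisfied while Z decreases without bound.

unbounded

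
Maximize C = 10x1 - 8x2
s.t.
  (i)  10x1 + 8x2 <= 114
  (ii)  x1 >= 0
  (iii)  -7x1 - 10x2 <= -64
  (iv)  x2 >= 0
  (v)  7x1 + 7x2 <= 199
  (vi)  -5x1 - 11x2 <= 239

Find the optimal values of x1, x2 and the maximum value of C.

At the optimal vertex, 10x1 + 8x2 = 114 and x2 = 0.
Solving simultaneously gives x1 = 57/5, x2 = 0.

x1 = 57/5, x2 = 0, maximum C = 114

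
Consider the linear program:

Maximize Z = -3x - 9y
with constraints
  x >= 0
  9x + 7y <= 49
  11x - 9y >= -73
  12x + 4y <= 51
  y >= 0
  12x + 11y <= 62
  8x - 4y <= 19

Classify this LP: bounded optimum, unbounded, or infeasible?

bounded optimum

Extreme points and Z = -3x - 9y:
  (0, 0) → Z = 0
  (0, 62/11) → Z = -558/11
  (19/8, 0) → Z = -57/8
  (457/136, 67/34) → Z = -3783/136
The feasible region has finitely many vertices and no improving ray; the maximum is 0 at (0, 0).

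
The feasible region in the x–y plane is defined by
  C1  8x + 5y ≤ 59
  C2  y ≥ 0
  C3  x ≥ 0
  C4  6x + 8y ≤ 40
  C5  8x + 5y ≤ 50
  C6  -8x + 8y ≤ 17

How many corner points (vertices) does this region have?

Intersecting each pair of boundary lines and keeping only the points that satisfy every inequality leaves:
  (0, 0)
  (25/4, 0)
  (0, 17/8)
  (100/17, 10/17)
  (23/14, 211/56)

5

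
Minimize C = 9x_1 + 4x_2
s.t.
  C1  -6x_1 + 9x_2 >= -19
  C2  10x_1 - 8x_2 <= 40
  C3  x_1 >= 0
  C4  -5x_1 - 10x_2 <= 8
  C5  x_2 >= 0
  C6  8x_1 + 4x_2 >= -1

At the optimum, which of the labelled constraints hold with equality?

Feasible corners and C = 9x_1 + 4x_2:
  (104/21, 25/21) → C = 148/3
  (19/6, 0) → C = 57/2
  (0, 0) → C = 0
The feasible region is unbounded (it extends along (0, 1), (4, 5)), but C strictly increases along every unbounded feasible direction, so there is no improving ray and the minimum is attained at a vertex.

The minimum is at (0, 0). Substituting into each constraint, equality holds for C3 and C5; the remaining constraints have slack.

C3 and C5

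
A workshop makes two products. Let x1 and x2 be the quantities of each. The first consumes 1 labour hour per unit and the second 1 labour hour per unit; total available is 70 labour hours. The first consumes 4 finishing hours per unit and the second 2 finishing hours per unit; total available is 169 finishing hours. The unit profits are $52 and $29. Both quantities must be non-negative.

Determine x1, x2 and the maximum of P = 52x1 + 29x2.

x1 = 29/2, x2 = 111/2, maximum P = 4727/2

Feasible corners and P = 52x1 + 29x2:
  (0, 0) → P = 0
  (0, 70) → P = 2030
  (169/4, 0) → P = 2197
  (29/2, 111/2) → P = 4727/2

At the optimal vertex, x1 + x2 = 70 and 4x1 + 2x2 = 169.
Solving simultaneously gives x1 = 29/2, x2 = 111/2.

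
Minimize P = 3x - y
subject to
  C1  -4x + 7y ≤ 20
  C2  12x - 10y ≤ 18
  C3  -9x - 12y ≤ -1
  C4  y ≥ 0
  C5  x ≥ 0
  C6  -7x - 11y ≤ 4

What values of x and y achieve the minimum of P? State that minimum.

Vertices and P = 3x - y:
  (163/22, 78/11) → P = 333/22
  (0, 20/7) → P = -20/7
  (3/2, 0) → P = 9/2
  (1/9, 0) → P = 1/3
  (0, 1/12) → P = -1/12

x = 0, y = 20/7, minimum P = -20/7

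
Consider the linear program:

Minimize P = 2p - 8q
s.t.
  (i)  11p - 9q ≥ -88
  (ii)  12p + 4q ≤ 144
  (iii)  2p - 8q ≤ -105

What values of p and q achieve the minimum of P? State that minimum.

p = 118/19, q = 330/19, minimum P = -2404/19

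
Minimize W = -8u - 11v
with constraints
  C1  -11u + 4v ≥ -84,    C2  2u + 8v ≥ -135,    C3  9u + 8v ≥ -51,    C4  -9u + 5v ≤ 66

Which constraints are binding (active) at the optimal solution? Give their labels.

Corner points and W = -8u - 11v:
  (117/31, -1317/124) → W = 10743/124
  (36, 78) → W = -1146
  (-87/13, 15/13) → W = 531/13

The minimum is at (36, 78). Substituting into each constraint, equality holds for C1 and C4; the remaining constraints have slack.

C1 and C4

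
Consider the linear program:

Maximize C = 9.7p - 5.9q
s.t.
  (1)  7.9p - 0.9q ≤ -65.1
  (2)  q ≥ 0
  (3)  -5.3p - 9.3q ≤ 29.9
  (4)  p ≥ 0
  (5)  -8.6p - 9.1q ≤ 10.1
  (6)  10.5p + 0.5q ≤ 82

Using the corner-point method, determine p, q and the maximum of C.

p = 0, q = 217/3, maximum C = -12803/30

At the optimal vertex, 7.9p - 0.9q = -65.1 and p = 0.
Solving simultaneously gives p = 0, q = 217/3.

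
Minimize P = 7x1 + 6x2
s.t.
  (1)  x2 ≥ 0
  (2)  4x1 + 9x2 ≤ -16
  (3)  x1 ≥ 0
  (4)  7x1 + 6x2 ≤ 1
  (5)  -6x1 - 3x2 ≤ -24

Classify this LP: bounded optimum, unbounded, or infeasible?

infeasible

The boundaries 7x1 + 6x2 = 1 and -6x1 - 3x2 = -24 meet at (47/5, -54/5), but that point violates x2 ≥ 0. Every candidate vertex is excluded by some other constraint, so the feasible region is empty.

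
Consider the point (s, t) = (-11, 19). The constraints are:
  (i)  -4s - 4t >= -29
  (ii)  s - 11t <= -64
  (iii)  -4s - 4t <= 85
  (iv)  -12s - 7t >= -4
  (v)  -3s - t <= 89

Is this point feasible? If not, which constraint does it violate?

Constraint (i): -4s - 4t = -32, which is not ≥ -29. All other constraints are satisfied.

not feasible — violates (i)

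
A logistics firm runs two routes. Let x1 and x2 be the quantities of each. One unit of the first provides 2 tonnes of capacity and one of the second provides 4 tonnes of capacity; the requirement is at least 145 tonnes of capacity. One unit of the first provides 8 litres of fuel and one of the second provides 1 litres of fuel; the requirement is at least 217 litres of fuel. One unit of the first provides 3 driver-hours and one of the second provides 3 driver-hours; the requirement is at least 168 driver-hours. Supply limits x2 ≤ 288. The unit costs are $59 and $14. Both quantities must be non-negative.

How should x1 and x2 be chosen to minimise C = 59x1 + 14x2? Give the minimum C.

x1 = 23, x2 = 33, minimum C = 1819

Extreme points and C = 59x1 + 14x2:
  (0, 217) → C = 3038
  (0, 288) → C = 4032
  (145/2, 0) → C = 8555/2
  (79/2, 33/2) → C = 5123/2
  (23, 33) → C = 1819
The feasible region is unbounded (it extends along (1, 0)), but C strictly increases along every unbounded feasible direction, so there is no improving ray and the minimum is attained at a vertex.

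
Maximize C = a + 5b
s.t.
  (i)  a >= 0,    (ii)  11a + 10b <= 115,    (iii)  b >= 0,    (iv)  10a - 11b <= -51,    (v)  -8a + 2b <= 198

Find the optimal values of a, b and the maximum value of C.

Extreme points and C = a + 5b:
  (0, 23/2) → C = 115/2
  (0, 51/11) → C = 255/11
  (755/221, 1711/221) → C = 9310/221

a = 0, b = 23/2, maximum C = 115/2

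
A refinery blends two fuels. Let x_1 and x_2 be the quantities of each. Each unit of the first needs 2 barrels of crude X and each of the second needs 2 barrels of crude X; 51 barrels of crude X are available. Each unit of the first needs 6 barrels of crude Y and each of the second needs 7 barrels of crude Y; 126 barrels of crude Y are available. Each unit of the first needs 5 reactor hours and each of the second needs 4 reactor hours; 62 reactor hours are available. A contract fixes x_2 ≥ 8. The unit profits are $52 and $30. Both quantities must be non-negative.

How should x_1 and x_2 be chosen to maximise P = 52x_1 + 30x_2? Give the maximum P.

Vertices and P = 52x_1 + 30x_2:
  (0, 31/2) → P = 465
  (0, 8) → P = 240
  (6, 8) → P = 552

x_1 = 6, x_2 = 8, maximum P = 552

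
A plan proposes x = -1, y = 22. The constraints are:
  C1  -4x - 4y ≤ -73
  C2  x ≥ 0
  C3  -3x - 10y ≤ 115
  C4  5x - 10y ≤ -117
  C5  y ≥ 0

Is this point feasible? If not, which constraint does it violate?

Constraint C2: x = -1, which is not ≥ 0. All other constraints are satisfied.

not feasible — violates C2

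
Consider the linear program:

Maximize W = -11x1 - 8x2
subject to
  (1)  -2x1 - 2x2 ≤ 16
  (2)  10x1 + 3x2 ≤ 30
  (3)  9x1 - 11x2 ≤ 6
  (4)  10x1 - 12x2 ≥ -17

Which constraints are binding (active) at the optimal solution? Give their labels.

(1) and (4)

Feasible corners and W = -11x1 - 8x2:
  (-41/10, -39/10) → W = 763/10
  (-113/22, -63/22) → W = 1747/22
  (348/137, 210/137) → W = -5508/137
  (103/50, 47/15) → W = -7159/150

The maximum is at (-113/22, -63/22). Substituting into each constraint, equality holds for (1) and (4); the remaining constraints have slack.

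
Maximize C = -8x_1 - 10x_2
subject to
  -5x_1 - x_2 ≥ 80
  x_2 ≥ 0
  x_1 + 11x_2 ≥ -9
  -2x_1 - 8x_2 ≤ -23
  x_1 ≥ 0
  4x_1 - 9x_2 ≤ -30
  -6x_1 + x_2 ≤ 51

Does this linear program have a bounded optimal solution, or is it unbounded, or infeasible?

infeasible

The boundaries x_1 = 0 and 4x_1 - 9x_2 = -30 meet at (0, 10/3), but that point violates -5x_1 - x_2 ≥ 80. Every candidate vertex is excluded by some other constraint, so the feasible region is empty.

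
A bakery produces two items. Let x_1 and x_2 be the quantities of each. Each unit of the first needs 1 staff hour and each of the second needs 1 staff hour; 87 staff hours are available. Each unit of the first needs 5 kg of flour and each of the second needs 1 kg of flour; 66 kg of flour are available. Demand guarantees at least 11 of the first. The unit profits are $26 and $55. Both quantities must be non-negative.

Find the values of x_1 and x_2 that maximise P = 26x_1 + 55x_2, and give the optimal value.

Extreme points and P = 26x_1 + 55x_2:
  (66/5, 0) → P = 1716/5
  (11, 0) → P = 286
  (11, 11) → P = 891

x_1 = 11, x_2 = 11, maximum P = 891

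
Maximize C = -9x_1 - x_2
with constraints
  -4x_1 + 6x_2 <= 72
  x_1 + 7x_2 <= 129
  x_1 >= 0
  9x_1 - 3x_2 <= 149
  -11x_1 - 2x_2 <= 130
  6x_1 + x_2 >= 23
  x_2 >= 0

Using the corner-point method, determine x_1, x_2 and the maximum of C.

x_1 = 33/20, x_2 = 131/10, maximum C = -559/20

Feasible corners and C = -9x_1 - x_2:
  (135/17, 294/17) → C = -1509/17
  (33/20, 131/10) → C = -559/20
  (65/3, 46/3) → C = -631/3
  (149/9, 0) → C = -149
  (23/6, 0) → C = -69/2

At the optimal vertex, -4x_1 + 6x_2 = 72 and 6x_1 + x_2 = 23.
Solving simultaneously gives x_1 = 33/20, x_2 = 131/10.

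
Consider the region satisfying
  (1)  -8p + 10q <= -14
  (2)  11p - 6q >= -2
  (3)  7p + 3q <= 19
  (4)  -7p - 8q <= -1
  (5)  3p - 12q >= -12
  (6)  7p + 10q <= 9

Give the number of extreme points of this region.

4

The feasible vertices (each the meet of two boundaries and inside every other half-plane) are:
  (61/67, -45/67)
  (23/15, -13/75)
  (149/35, -18/5)
  (163/49, -10/7)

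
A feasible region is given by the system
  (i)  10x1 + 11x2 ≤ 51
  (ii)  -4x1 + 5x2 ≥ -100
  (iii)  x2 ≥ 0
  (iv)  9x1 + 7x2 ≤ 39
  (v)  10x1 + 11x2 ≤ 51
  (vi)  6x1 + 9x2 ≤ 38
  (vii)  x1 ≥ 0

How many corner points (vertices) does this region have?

Of the 20 pairwise boundary intersections, those satisfying every inequality are:
  (72/29, 69/29)
  (41/24, 37/12)
  (13/3, 0)
  (0, 0)
  (0, 38/9)

5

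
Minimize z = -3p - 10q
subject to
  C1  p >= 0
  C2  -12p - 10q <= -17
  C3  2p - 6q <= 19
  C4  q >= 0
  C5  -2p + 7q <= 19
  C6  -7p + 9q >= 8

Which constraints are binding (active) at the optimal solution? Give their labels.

C5 and C6

Extreme points and z = -3p - 10q:
  (0, 17/10) → z = -17
  (0, 19/7) → z = -190/7
  (73/178, 215/178) → z = -2369/178
  (115/31, 117/31) → z = -1515/31

The minimum is at (115/31, 117/31). Substituting into each constraint, equality holds for C5 and C6; the remaining constraints have slack.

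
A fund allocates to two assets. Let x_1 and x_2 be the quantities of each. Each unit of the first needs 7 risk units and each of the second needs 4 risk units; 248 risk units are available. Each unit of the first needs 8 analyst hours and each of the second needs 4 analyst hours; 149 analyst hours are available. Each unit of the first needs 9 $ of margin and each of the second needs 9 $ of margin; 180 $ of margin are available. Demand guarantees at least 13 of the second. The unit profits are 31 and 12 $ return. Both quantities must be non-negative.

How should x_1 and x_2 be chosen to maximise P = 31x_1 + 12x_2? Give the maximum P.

x_1 = 7, x_2 = 13, maximum P = 373

Extreme points and P = 31x_1 + 12x_2:
  (0, 20) → P = 240
  (0, 13) → P = 156
  (7, 13) → P = 373

At the optimal vertex, 9x_1 + 9x_2 = 180 and x_2 = 13.
Solving simultaneously gives x_1 = 7, x_2 = 13.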